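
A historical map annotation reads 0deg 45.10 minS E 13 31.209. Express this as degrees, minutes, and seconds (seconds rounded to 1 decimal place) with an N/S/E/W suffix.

0°45′6.0″ S, 13°31′12.5″ E

Lat: 45.10000′ → 45′ and 0.10000 × 60 = 6.000″
Lon: 31.20900′ → 31′ and 0.20900 × 60 = 12.540″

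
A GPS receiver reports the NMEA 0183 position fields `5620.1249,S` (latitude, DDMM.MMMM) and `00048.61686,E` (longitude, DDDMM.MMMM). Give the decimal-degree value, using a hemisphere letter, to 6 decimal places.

Lat: degrees = first 2 digits = 56, minutes = 20.1249; 56 + 20.1249/60 = 56.3354150
Lon: degrees = first 3 digits = 0, minutes = 48.61686; 0 + 48.61686/60 = 0.8102810

56.335415° S, 0.810281° E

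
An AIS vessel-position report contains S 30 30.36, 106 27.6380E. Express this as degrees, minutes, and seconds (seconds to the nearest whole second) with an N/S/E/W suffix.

Latitude: 30.36000′ → 30′ and 0.36000 × 60 = 21.60″
Lon: 27.63800′ → 27′ and 0.63800 × 60 = 38.28″

30°30′22″ S, 106°27′38″ E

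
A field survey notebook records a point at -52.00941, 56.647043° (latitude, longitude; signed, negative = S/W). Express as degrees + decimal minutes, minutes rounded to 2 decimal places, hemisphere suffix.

52° 0.56′ S, 56° 38.82′ E

Latitude is negative → S; |value| = 52.009410
φ: minutes = (52.009410 − 52) × 60 = 0.5646
Lon: 56° + 0.647043 × 60 = 56° 38.8226′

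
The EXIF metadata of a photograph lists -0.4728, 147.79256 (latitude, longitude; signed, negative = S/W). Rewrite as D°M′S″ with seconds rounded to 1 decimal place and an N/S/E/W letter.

Latitude is negative → S; |value| = 0.472800
φ: 0.472800° → 28.36800′; 0.36800 × 60 = 22.080″
λ: 0.792560° → 47.55360′; 0.55360 × 60 = 33.216″

0°28′22.1″ S, 147°47′33.2″ E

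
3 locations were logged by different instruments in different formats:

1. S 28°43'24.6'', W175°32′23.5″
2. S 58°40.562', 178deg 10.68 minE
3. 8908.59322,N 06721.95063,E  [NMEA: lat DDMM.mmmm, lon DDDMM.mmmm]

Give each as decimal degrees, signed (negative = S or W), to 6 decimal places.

Point 1:
  φ: 28 + 43/60 + 24.6/3600 = 28.7235000
  hemisphere S, so the sign is −
  λ: 175 + 32/60 + 23.5/3600 = 175.5398611
  hemisphere W, so the sign is −
Point 2:
  Latitude: 58 + 40.562/60 = 58.6760333
  S ⇒ negate
  Longitude: 10.68′ = 0.178000°; total 178.1780000
  E → positive
Point 3:
  Lat: split at 2 digits → 89° and 8.59322′; 89 + 8.59322/60 = 89.1432203
  N → positive
  λ: split at 3 digits → 067° and 21.95063′; 67 + 21.95063/60 = 67.3658438
  E ⇒ keep positive

1. -28.723500, -175.539861
2. -58.676033, 178.178000
3. 89.143220, 67.365844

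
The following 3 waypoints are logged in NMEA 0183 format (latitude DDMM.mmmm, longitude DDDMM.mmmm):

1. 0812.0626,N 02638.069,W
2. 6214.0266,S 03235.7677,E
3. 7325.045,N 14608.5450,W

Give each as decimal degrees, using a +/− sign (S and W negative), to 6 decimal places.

Point 1:
  Latitude: degrees = first 2 digits = 8, minutes = 12.0626; 8 + 12.0626/60 = 8.2010433
  N → positive
  Lon: degrees = first 3 digits = 26, minutes = 38.069; 26 + 38.069/60 = 26.6344833
  W ⇒ negate
Point 2:
  Latitude: degrees = first 2 digits = 62, minutes = 14.0266; 62 + 14.0266/60 = 62.2337767
  S → negative
  Longitude: split at 3 digits → 032° and 35.7677′; 32 + 35.7677/60 = 32.5961283
  E → positive
Point 3:
  Lat: split at 2 digits → 73° and 25.045′; 73 + 25.045/60 = 73.4174167
  N → positive
  Lon: degrees = first 3 digits = 146, minutes = 8.545; 146 + 8.545/60 = 146.1424167
  hemisphere W, so the sign is −

1. 8.201043, -26.634483
2. -62.233777, 32.596128
3. 73.417417, -146.142417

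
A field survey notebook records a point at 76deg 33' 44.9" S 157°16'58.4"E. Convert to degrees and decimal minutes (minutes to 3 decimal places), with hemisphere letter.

76° 33.748′ S, 157° 16.973′ E

Lat: seconds/60 = 0.74833; minutes = 33 + 0.74833 = 33.74833
Lon: seconds/60 = 0.97333; minutes = 16 + 0.97333 = 16.97333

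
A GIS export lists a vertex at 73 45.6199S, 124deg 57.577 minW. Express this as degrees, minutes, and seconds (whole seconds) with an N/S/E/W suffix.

Lat: 45.61990′ → 45′ and 0.61990 × 60 = 37.19″
Lon: 57.57700′ → 57′ and 0.57700 × 60 = 34.62″

73°45′37″ S, 124°57′35″ W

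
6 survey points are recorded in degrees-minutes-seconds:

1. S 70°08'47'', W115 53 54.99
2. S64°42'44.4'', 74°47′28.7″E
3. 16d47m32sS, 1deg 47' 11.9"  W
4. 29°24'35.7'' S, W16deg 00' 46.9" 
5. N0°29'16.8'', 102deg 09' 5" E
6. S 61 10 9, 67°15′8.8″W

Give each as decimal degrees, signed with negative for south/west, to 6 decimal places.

1. -70.146389, -115.898608
2. -64.712333, 74.791306
3. -16.792222, -1.786639
4. -29.409917, -16.013028
5. 0.488000, 102.151389
6. -61.169167, -67.252444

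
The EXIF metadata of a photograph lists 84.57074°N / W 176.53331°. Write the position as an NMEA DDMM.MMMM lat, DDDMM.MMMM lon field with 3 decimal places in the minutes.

8434.244,N / 17631.999,W

Lat: 84° + 0.570740 × 60 = 84° 34.24440′
Longitude: minutes = (176.533310 − 176) × 60 = 31.99860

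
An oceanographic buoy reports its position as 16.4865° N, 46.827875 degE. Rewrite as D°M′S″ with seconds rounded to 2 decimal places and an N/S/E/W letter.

16°29′11.40″ N, 46°49′40.35″ E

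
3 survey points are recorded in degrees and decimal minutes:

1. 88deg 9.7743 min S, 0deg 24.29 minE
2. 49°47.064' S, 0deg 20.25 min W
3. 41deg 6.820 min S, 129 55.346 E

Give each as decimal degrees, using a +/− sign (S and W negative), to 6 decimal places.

1. -88.162905, 0.404833
2. -49.784400, -0.337500
3. -41.113667, 129.922433

Point 1:
  Latitude: 9.7743′ = 0.162905°; total 88.1629050
  hemisphere S, so the sign is −
  Longitude: 24.29′ = 0.404833°; total 0.4048333
  E → positive
Point 2:
  φ: 47.064′ = 0.784400°; total 49.7844000
  S → negative
  Longitude: 0 + 20.25/60 = 0.3375000
  W → negative
Point 3:
  Lat: 41 + 6.82/60 = 41.1136667
  hemisphere S, so the sign is −
  Lon: 55.346′ = 0.922433°; total 129.9224333
  E ⇒ keep positive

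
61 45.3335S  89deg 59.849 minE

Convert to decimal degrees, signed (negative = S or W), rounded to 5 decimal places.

Latitude: 61 + 45.3335/60 = 61.755558
S ⇒ negate
λ: 59.849′ = 0.997483°; total 89.997483
E → positive

-61.75556, 89.99748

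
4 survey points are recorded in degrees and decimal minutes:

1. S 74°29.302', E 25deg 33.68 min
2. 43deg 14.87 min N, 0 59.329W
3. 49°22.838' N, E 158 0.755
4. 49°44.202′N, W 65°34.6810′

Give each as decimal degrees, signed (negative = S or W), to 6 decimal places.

Point 1:
  φ: 29.302′ = 0.488367°; total 74.4883667
  S ⇒ negate
  λ: 33.68′ = 0.561333°; total 25.5613333
  E ⇒ keep positive
Point 2:
  Latitude: 43 + 14.87/60 = 43.2478333
  N ⇒ keep positive
  Longitude: 0 + 59.329/60 = 0.9888167
  hemisphere W, so the sign is −
Point 3:
  Lat: 49 + 22.838/60 = 49.3806333
  N → positive
  Longitude: 0.755′ = 0.012583°; total 158.0125833
  E ⇒ keep positive
Point 4:
  φ: 49 + 44.202/60 = 49.7367000
  N ⇒ keep positive
  Longitude: 34.681′ = 0.578017°; total 65.5780167
  W → negative

1. -74.488367, 25.561333
2. 43.247833, -0.988817
3. 49.380633, 158.012583
4. 49.736700, -65.578017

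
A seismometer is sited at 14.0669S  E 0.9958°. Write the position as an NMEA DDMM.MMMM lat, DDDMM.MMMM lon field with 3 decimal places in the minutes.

1404.014,S / 00059.748,E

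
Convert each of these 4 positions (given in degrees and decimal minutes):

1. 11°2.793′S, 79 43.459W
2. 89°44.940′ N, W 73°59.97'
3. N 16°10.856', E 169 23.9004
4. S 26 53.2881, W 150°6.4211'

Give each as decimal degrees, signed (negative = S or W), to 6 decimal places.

Point 1:
  Lat: 11 + 2.793/60 = 11.0465500
  S → negative
  λ: 79 + 43.459/60 = 79.7243167
  W → negative
Point 2:
  Lat: 44.94′ = 0.749000°; total 89.7490000
  N ⇒ keep positive
  Lon: 73 + 59.97/60 = 73.9995000
  W ⇒ negate
Point 3:
  Lat: 16 + 10.856/60 = 16.1809333
  N → positive
  Lon: 23.9004′ = 0.398340°; total 169.3983400
  E ⇒ keep positive
Point 4:
  Latitude: 53.2881′ = 0.888135°; total 26.8881350
  S ⇒ negate
  λ: 150 + 6.4211/60 = 150.1070183
  W ⇒ negate

1. -11.046550, -79.724317
2. 89.749000, -73.999500
3. 16.180933, 169.398340
4. -26.888135, -150.107018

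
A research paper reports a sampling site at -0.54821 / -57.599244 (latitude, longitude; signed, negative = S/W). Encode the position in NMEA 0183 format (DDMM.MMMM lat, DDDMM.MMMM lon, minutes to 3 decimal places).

0032.893,S / 05735.955,W

Latitude is negative → S; |value| = 0.548210
φ: 0° + 0.548210 × 60 = 0° 32.89260′
Longitude is negative → W; |value| = 57.599244
Longitude: 57° + 0.599244 × 60 = 57° 35.95464′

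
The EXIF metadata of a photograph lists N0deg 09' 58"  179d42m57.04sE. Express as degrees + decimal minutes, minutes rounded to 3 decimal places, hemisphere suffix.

0° 9.967′ N, 179° 42.951′ E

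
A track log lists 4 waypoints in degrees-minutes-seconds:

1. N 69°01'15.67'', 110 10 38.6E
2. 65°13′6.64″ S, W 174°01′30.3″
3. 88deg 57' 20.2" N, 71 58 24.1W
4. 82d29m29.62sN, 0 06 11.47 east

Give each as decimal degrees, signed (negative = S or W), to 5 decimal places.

Point 1:
  Latitude: 1′ + 15.67″ = 1.26117′; 69 + 1.26117/60 = 69.021019
  N ⇒ keep positive
  Longitude: 10′ + 38.6″ = 10.64333′; 110 + 10.64333/60 = 110.177389
  E ⇒ keep positive
Point 2:
  φ: 65 + 13/60 + 6.64/3600 = 65.218511
  hemisphere S, so the sign is −
  Longitude: 1′ + 30.3″ = 1.50500′; 174 + 1.50500/60 = 174.025083
  hemisphere W, so the sign is −
Point 3:
  Latitude: 88° + 57/60 + 20.2/3600 = 88 + 0.950000 + 0.005611 = 88.955611
  N ⇒ keep positive
  Lon: 58′ + 24.1″ = 58.40167′; 71 + 58.40167/60 = 71.973361
  W ⇒ negate
Point 4:
  Lat: 29′ + 29.62″ = 29.49367′; 82 + 29.49367/60 = 82.491561
  N ⇒ keep positive
  Lon: 0° + 6/60 + 11.47/3600 = 0 + 0.100000 + 0.003186 = 0.103186
  E → positive

1. 69.02102, 110.17739
2. -65.21851, -174.02508
3. 88.95561, -71.97336
4. 82.49156, 0.10319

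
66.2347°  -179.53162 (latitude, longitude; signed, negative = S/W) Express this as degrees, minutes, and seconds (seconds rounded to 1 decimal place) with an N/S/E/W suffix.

66°14′4.9″ N, 179°31′53.8″ W

Lat: 0.234700° → 14.08200′; 0.08200 × 60 = 4.920″
Longitude is negative → W; |value| = 179.531620
Longitude: whole degrees 179; 31.89720′ → 31′ and 53.832″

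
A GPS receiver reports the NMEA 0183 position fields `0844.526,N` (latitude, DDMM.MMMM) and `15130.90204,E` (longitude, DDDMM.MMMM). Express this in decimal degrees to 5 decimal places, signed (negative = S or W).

φ: degrees = first 2 digits = 8, minutes = 44.526; 8 + 44.526/60 = 8.742100
N ⇒ keep positive
Lon: degrees = first 3 digits = 151, minutes = 30.90204; 151 + 30.90204/60 = 151.515034
E → positive

8.74210, 151.51503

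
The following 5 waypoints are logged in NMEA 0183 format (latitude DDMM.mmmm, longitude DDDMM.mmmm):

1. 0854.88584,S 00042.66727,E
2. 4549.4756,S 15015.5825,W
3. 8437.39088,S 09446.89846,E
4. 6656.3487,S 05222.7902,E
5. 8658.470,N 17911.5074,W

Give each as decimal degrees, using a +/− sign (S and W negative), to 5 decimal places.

Point 1:
  φ: degrees = first 2 digits = 8, minutes = 54.88584; 8 + 54.88584/60 = 8.914764
  hemisphere S, so the sign is −
  Lon: degrees = first 3 digits = 0, minutes = 42.66727; 0 + 42.66727/60 = 0.711121
  E ⇒ keep positive
Point 2:
  Latitude: split at 2 digits → 45° and 49.4756′; 45 + 49.4756/60 = 45.824593
  S ⇒ negate
  Longitude: degrees = first 3 digits = 150, minutes = 15.5825; 150 + 15.5825/60 = 150.259708
  W ⇒ negate
Point 3:
  Lat: degrees = first 2 digits = 84, minutes = 37.39088; 84 + 37.39088/60 = 84.623181
  hemisphere S, so the sign is −
  Lon: split at 3 digits → 094° and 46.89846′; 94 + 46.89846/60 = 94.781641
  E ⇒ keep positive
Point 4:
  Latitude: degrees = first 2 digits = 66, minutes = 56.3487; 66 + 56.3487/60 = 66.939145
  S ⇒ negate
  Longitude: degrees = first 3 digits = 52, minutes = 22.7902; 52 + 22.7902/60 = 52.379837
  E ⇒ keep positive
Point 5:
  φ: split at 2 digits → 86° and 58.47′; 86 + 58.47/60 = 86.974500
  N ⇒ keep positive
  λ: degrees = first 3 digits = 179, minutes = 11.5074; 179 + 11.5074/60 = 179.191790
  W → negative

1. -8.91476, 0.71112
2. -45.82459, -150.25971
3. -84.62318, 94.78164
4. -66.93915, 52.37984
5. 86.97450, -179.19179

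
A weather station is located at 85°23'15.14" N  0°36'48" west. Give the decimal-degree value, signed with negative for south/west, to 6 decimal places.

85.387539, -0.613333

φ: 85 + 23/60 + 15.14/3600 = 85.3875389
N ⇒ keep positive
Longitude: 36′ + 48″ = 36.80000′; 0 + 36.80000/60 = 0.6133333
W ⇒ negate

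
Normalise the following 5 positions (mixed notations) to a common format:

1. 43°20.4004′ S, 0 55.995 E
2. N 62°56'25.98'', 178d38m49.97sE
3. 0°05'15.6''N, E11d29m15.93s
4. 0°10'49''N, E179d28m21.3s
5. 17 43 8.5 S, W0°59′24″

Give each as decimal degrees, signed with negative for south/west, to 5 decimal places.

Point 1:
  Lat: 43 + 20.4004/60 = 43.340007
  S ⇒ negate
  Lon: 0 + 55.995/60 = 0.933250
  E → positive
Point 2:
  Latitude: 56′ + 25.98″ = 56.43300′; 62 + 56.43300/60 = 62.940550
  N → positive
  Longitude: 38′ + 49.97″ = 38.83283′; 178 + 38.83283/60 = 178.647214
  E ⇒ keep positive
Point 3:
  Lat: 0° + 5/60 + 15.6/3600 = 0 + 0.083333 + 0.004333 = 0.087667
  N ⇒ keep positive
  Longitude: 11 + 29/60 + 15.93/3600 = 11.487758
  E → positive
Point 4:
  Latitude: 10′ + 49″ = 10.81667′; 0 + 10.81667/60 = 0.180278
  N → positive
  Longitude: 179 + 28/60 + 21.3/3600 = 179.472583
  E ⇒ keep positive
Point 5:
  Latitude: 17° + 43/60 + 8.5/3600 = 17 + 0.716667 + 0.002361 = 17.719028
  S → negative
  Lon: 0 + 59/60 + 24/3600 = 0.990000
  W ⇒ negate

1. -43.34001, 0.93325
2. 62.94055, 178.64721
3. 0.08767, 11.48776
4. 0.18028, 179.47258
5. -17.71903, -0.99000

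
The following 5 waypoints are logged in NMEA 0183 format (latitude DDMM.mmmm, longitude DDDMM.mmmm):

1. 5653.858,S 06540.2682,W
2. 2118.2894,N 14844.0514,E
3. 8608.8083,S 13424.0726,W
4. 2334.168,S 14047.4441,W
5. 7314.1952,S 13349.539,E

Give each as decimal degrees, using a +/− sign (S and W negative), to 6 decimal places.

1. -56.897633, -65.671137
2. 21.304823, 148.734190
3. -86.146805, -134.401210
4. -23.569467, -140.790735
5. -73.236587, 133.825650

Point 1:
  Latitude: degrees = first 2 digits = 56, minutes = 53.858; 56 + 53.858/60 = 56.8976333
  S → negative
  Lon: split at 3 digits → 065° and 40.2682′; 65 + 40.2682/60 = 65.6711367
  W ⇒ negate
Point 2:
  Latitude: degrees = first 2 digits = 21, minutes = 18.2894; 21 + 18.2894/60 = 21.3048233
  N ⇒ keep positive
  Lon: degrees = first 3 digits = 148, minutes = 44.0514; 148 + 44.0514/60 = 148.7341900
  E ⇒ keep positive
Point 3:
  Lat: degrees = first 2 digits = 86, minutes = 8.8083; 86 + 8.8083/60 = 86.1468050
  S → negative
  Lon: degrees = first 3 digits = 134, minutes = 24.0726; 134 + 24.0726/60 = 134.4012100
  W → negative
Point 4:
  Lat: split at 2 digits → 23° and 34.168′; 23 + 34.168/60 = 23.5694667
  hemisphere S, so the sign is −
  λ: degrees = first 3 digits = 140, minutes = 47.4441; 140 + 47.4441/60 = 140.7907350
  W ⇒ negate
Point 5:
  Lat: degrees = first 2 digits = 73, minutes = 14.1952; 73 + 14.1952/60 = 73.2365867
  hemisphere S, so the sign is −
  Lon: split at 3 digits → 133° and 49.539′; 133 + 49.539/60 = 133.8256500
  E ⇒ keep positive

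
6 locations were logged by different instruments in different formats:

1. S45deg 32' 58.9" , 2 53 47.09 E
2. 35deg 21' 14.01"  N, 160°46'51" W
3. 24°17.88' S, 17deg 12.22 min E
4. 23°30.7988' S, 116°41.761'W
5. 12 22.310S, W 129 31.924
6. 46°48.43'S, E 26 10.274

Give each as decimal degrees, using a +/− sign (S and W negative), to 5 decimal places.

Point 1:
  φ: 32′ + 58.9″ = 32.98167′; 45 + 32.98167/60 = 45.549694
  S → negative
  Lon: 2 + 53/60 + 47.09/3600 = 2.896414
  E → positive
Point 2:
  φ: 21′ + 14.01″ = 21.23350′; 35 + 21.23350/60 = 35.353892
  N → positive
  Longitude: 160° + 46/60 + 51/3600 = 160 + 0.766667 + 0.014167 = 160.780833
  W → negative
Point 3:
  Lat: 17.88′ = 0.298000°; total 24.298000
  S → negative
  Lon: 12.22′ = 0.203667°; total 17.203667
  E ⇒ keep positive
Point 4:
  Lat: 30.7988′ = 0.513313°; total 23.513313
  hemisphere S, so the sign is −
  Longitude: 41.761′ = 0.696017°; total 116.696017
  W → negative
Point 5:
  φ: 22.31′ = 0.371833°; total 12.371833
  S ⇒ negate
  λ: 129 + 31.924/60 = 129.532067
  W → negative
Point 6:
  φ: 46 + 48.43/60 = 46.807167
  hemisphere S, so the sign is −
  λ: 10.274′ = 0.171233°; total 26.171233
  E ⇒ keep positive

1. -45.54969, 2.89641
2. 35.35389, -160.78083
3. -24.29800, 17.20367
4. -23.51331, -116.69602
5. -12.37183, -129.53207
6. -46.80717, 26.17123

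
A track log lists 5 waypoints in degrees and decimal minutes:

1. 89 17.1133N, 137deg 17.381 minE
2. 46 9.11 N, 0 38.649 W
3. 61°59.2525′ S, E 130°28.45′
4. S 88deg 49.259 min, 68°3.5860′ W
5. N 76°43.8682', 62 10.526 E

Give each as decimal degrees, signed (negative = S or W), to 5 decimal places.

Point 1:
  φ: 89 + 17.1133/60 = 89.285222
  N ⇒ keep positive
  λ: 17.381′ = 0.289683°; total 137.289683
  E → positive
Point 2:
  Lat: 46 + 9.11/60 = 46.151833
  N ⇒ keep positive
  λ: 0 + 38.649/60 = 0.644150
  W ⇒ negate
Point 3:
  φ: 59.2525′ = 0.987542°; total 61.987542
  S → negative
  λ: 130 + 28.45/60 = 130.474167
  E → positive
Point 4:
  Latitude: 49.259′ = 0.820983°; total 88.820983
  S ⇒ negate
  Longitude: 3.586′ = 0.059767°; total 68.059767
  hemisphere W, so the sign is −
Point 5:
  φ: 76 + 43.8682/60 = 76.731137
  N ⇒ keep positive
  Longitude: 10.526′ = 0.175433°; total 62.175433
  E → positive

1. 89.28522, 137.28968
2. 46.15183, -0.64415
3. -61.98754, 130.47417
4. -88.82098, -68.05977
5. 76.73114, 62.17543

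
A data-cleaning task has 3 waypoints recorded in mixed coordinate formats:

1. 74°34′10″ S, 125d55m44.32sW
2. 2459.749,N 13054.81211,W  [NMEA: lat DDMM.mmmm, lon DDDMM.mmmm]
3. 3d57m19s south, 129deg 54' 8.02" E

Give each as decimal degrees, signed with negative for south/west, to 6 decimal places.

Point 1:
  Latitude: 74 + 34/60 + 10/3600 = 74.5694444
  S → negative
  λ: 125 + 55/60 + 44.32/3600 = 125.9289778
  W ⇒ negate
Point 2:
  φ: degrees = first 2 digits = 24, minutes = 59.749; 24 + 59.749/60 = 24.9958167
  N → positive
  λ: split at 3 digits → 130° and 54.81211′; 130 + 54.81211/60 = 130.9135352
  W ⇒ negate
Point 3:
  Lat: 57′ + 19″ = 57.31667′; 3 + 57.31667/60 = 3.9552778
  hemisphere S, so the sign is −
  Lon: 54′ + 8.02″ = 54.13367′; 129 + 54.13367/60 = 129.9022278
  E → positive

1. -74.569444, -125.928978
2. 24.995817, -130.913535
3. -3.955278, 129.902228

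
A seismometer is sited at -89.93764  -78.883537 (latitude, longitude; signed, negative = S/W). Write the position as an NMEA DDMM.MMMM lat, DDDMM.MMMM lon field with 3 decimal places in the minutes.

8956.258,S / 07853.012,W

Latitude is negative → S; |value| = 89.937640
Latitude: minutes = (89.937640 − 89) × 60 = 56.25840
Longitude is negative → W; |value| = 78.883537
Longitude: 78° + 0.883537 × 60 = 78° 53.01222′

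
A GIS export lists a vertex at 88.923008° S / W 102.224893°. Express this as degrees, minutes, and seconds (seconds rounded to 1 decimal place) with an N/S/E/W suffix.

88°55′22.8″ S, 102°13′29.6″ W

Lat: whole degrees 88; 55.38048′ → 55′ and 22.829″
λ: whole degrees 102; 13.49358′ → 13′ and 29.615″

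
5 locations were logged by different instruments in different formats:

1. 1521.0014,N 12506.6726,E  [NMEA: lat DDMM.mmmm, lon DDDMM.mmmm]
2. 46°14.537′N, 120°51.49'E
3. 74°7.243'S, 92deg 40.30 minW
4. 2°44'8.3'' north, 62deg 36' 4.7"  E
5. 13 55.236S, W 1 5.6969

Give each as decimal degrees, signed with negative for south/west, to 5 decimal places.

1. 15.35002, 125.11121
2. 46.24228, 120.85817
3. -74.12072, -92.67167
4. 2.73564, 62.60131
5. -13.92060, -1.09495

Point 1:
  Latitude: degrees = first 2 digits = 15, minutes = 21.0014; 15 + 21.0014/60 = 15.350023
  N ⇒ keep positive
  Lon: degrees = first 3 digits = 125, minutes = 6.6726; 125 + 6.6726/60 = 125.111210
  E ⇒ keep positive
Point 2:
  Lat: 46 + 14.537/60 = 46.242283
  N ⇒ keep positive
  Lon: 120 + 51.49/60 = 120.858167
  E → positive
Point 3:
  Latitude: 7.243′ = 0.120717°; total 74.120717
  hemisphere S, so the sign is −
  Lon: 92 + 40.3/60 = 92.671667
  W ⇒ negate
Point 4:
  Latitude: 2 + 44/60 + 8.3/3600 = 2.735639
  N → positive
  Lon: 62 + 36/60 + 4.7/3600 = 62.601306
  E → positive
Point 5:
  Latitude: 13 + 55.236/60 = 13.920600
  S → negative
  Longitude: 5.6969′ = 0.094948°; total 1.094948
  W ⇒ negate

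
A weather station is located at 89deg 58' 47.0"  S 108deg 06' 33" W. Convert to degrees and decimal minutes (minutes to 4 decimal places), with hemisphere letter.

89° 58.7833′ S, 108° 6.5500′ W

φ: 58 + 47/60 = 58.783333′
Longitude: seconds/60 = 0.55000; minutes = 6 + 0.55000 = 6.550000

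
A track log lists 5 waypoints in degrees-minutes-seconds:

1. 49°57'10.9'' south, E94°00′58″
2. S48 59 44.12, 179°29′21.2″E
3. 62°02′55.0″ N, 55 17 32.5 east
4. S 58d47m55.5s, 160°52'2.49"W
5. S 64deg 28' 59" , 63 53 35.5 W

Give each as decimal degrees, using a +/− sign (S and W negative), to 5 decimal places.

1. -49.95303, 94.01611
2. -48.99559, 179.48922
3. 62.04861, 55.29236
4. -58.79875, -160.86736
5. -64.48306, -63.89319

Point 1:
  Lat: 49 + 57/60 + 10.9/3600 = 49.953028
  S → negative
  Longitude: 94° + 0/60 + 58/3600 = 94 + 0.000000 + 0.016111 = 94.016111
  E → positive
Point 2:
  Latitude: 48 + 59/60 + 44.12/3600 = 48.995589
  hemisphere S, so the sign is −
  Longitude: 29′ + 21.2″ = 29.35333′; 179 + 29.35333/60 = 179.489222
  E → positive
Point 3:
  Latitude: 62 + 2/60 + 55/3600 = 62.048611
  N → positive
  λ: 55 + 17/60 + 32.5/3600 = 55.292361
  E ⇒ keep positive
Point 4:
  Lat: 47′ + 55.5″ = 47.92500′; 58 + 47.92500/60 = 58.798750
  S → negative
  λ: 52′ + 2.49″ = 52.04150′; 160 + 52.04150/60 = 160.867358
  hemisphere W, so the sign is −
Point 5:
  φ: 28′ + 59″ = 28.98333′; 64 + 28.98333/60 = 64.483056
  S → negative
  Longitude: 63 + 53/60 + 35.5/3600 = 63.893194
  hemisphere W, so the sign is −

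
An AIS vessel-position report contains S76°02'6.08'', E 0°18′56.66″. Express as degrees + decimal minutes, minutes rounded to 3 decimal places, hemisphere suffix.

Lat: 2 + 6.08/60 = 2.10133′
Longitude: seconds/60 = 0.94433; minutes = 18 + 0.94433 = 18.94433

76° 2.101′ S, 0° 18.944′ E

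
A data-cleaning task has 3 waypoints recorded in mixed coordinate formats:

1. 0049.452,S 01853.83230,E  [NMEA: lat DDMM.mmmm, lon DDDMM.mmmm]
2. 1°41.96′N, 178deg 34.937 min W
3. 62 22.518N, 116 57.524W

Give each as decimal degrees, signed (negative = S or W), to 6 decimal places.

Point 1:
  Lat: split at 2 digits → 00° and 49.452′; 0 + 49.452/60 = 0.8242000
  S → negative
  Lon: split at 3 digits → 018° and 53.8323′; 18 + 53.8323/60 = 18.8972050
  E → positive
Point 2:
  Latitude: 41.96′ = 0.699333°; total 1.6993333
  N → positive
  Longitude: 34.937′ = 0.582283°; total 178.5822833
  W ⇒ negate
Point 3:
  Lat: 22.518′ = 0.375300°; total 62.3753000
  N → positive
  λ: 57.524′ = 0.958733°; total 116.9587333
  W → negative

1. -0.824200, 18.897205
2. 1.699333, -178.582283
3. 62.375300, -116.958733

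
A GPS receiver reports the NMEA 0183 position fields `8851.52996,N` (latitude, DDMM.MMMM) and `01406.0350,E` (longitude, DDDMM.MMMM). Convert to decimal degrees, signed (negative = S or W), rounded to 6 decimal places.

88.858833, 14.100583

Latitude: split at 2 digits → 88° and 51.52996′; 88 + 51.52996/60 = 88.8588327
N → positive
λ: degrees = first 3 digits = 14, minutes = 6.035; 14 + 6.035/60 = 14.1005833
E ⇒ keep positive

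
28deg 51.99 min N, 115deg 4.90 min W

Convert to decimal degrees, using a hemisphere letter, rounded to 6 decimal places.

28.866500° N, 115.081667° W

φ: 51.99′ = 0.866500°; total 28.8665000
Lon: 115 + 4.9/60 = 115.0816667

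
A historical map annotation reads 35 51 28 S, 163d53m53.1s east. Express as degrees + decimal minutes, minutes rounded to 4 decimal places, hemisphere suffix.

φ: seconds/60 = 0.46667; minutes = 51 + 0.46667 = 51.466667
Lon: seconds/60 = 0.88500; minutes = 53 + 0.88500 = 53.885000

35° 51.4667′ S, 163° 53.8850′ E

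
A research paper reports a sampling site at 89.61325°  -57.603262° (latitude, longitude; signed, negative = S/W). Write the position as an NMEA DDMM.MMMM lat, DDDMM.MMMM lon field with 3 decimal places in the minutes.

Lat: fractional part 0.613250 → 36.79500 minutes
Longitude is negative → W; |value| = 57.603262
λ: minutes = (57.603262 − 57) × 60 = 36.19572

8936.795,N / 05736.196,W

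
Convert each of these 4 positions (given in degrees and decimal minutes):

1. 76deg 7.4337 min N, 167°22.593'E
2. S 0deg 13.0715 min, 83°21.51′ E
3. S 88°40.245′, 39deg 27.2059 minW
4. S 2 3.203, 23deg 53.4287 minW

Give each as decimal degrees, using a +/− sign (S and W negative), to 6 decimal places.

1. 76.123895, 167.376550
2. -0.217858, 83.358500
3. -88.670750, -39.453432
4. -2.053383, -23.890478

Point 1:
  Lat: 7.4337′ = 0.123895°; total 76.1238950
  N → positive
  λ: 167 + 22.593/60 = 167.3765500
  E → positive
Point 2:
  Lat: 0 + 13.0715/60 = 0.2178583
  S ⇒ negate
  Longitude: 83 + 21.51/60 = 83.3585000
  E → positive
Point 3:
  Latitude: 40.245′ = 0.670750°; total 88.6707500
  S → negative
  Longitude: 39 + 27.2059/60 = 39.4534317
  W → negative
Point 4:
  φ: 2 + 3.203/60 = 2.0533833
  S → negative
  Lon: 53.4287′ = 0.890478°; total 23.8904783
  W ⇒ negate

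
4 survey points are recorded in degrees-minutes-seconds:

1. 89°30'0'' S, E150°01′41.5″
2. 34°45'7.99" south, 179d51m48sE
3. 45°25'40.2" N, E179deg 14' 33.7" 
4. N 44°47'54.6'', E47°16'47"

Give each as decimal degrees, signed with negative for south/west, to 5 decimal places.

Point 1:
  Lat: 89° + 30/60 + 0/3600 = 89 + 0.500000 + 0.000000 = 89.500000
  hemisphere S, so the sign is −
  λ: 1′ + 41.5″ = 1.69167′; 150 + 1.69167/60 = 150.028194
  E → positive
Point 2:
  φ: 34 + 45/60 + 7.99/3600 = 34.752219
  hemisphere S, so the sign is −
  Longitude: 179 + 51/60 + 48/3600 = 179.863333
  E → positive
Point 3:
  φ: 25′ + 40.2″ = 25.67000′; 45 + 25.67000/60 = 45.427833
  N → positive
  λ: 179 + 14/60 + 33.7/3600 = 179.242694
  E → positive
Point 4:
  Latitude: 44 + 47/60 + 54.6/3600 = 44.798500
  N → positive
  Longitude: 16′ + 47″ = 16.78333′; 47 + 16.78333/60 = 47.279722
  E ⇒ keep positive

1. -89.50000, 150.02819
2. -34.75222, 179.86333
3. 45.42783, 179.24269
4. 44.79850, 47.27972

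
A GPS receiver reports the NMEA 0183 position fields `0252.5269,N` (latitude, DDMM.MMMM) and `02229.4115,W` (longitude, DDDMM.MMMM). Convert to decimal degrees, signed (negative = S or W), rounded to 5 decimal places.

2.87545, -22.49019

φ: degrees = first 2 digits = 2, minutes = 52.5269; 2 + 52.5269/60 = 2.875448
N ⇒ keep positive
Lon: split at 3 digits → 022° and 29.4115′; 22 + 29.4115/60 = 22.490192
W → negative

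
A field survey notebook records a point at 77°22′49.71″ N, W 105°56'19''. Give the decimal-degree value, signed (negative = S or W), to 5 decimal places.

77.38048, -105.93861

Latitude: 77° + 22/60 + 49.71/3600 = 77 + 0.366667 + 0.013808 = 77.380475
N → positive
Longitude: 105 + 56/60 + 19/3600 = 105.938611
W → negative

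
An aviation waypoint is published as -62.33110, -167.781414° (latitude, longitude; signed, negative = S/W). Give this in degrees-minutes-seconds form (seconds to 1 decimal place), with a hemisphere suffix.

62°19′52.0″ S, 167°46′53.1″ W

Latitude is negative → S; |value| = 62.331100
Lat: 0.331100° → 19.86600′; 0.86600 × 60 = 51.960″
Longitude is negative → W; |value| = 167.781414
Longitude: 0.781414° → 46.88484′; 0.88484 × 60 = 53.090″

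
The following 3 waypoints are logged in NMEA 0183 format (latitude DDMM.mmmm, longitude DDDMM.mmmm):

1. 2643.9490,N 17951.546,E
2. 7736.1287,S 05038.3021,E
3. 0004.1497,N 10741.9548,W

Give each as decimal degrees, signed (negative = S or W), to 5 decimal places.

Point 1:
  Latitude: degrees = first 2 digits = 26, minutes = 43.949; 26 + 43.949/60 = 26.732483
  N → positive
  Lon: split at 3 digits → 179° and 51.546′; 179 + 51.546/60 = 179.859100
  E → positive
Point 2:
  Lat: degrees = first 2 digits = 77, minutes = 36.1287; 77 + 36.1287/60 = 77.602145
  hemisphere S, so the sign is −
  Longitude: degrees = first 3 digits = 50, minutes = 38.3021; 50 + 38.3021/60 = 50.638368
  E ⇒ keep positive
Point 3:
  Latitude: degrees = first 2 digits = 0, minutes = 4.1497; 0 + 4.1497/60 = 0.069162
  N ⇒ keep positive
  Lon: degrees = first 3 digits = 107, minutes = 41.9548; 107 + 41.9548/60 = 107.699247
  W → negative

1. 26.73248, 179.85910
2. -77.60215, 50.63837
3. 0.06916, -107.69925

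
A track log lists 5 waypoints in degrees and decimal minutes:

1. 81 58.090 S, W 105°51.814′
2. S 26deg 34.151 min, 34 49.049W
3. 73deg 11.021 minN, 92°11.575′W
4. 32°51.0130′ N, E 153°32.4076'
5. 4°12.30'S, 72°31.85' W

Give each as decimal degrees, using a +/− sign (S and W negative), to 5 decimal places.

1. -81.96817, -105.86357
2. -26.56918, -34.81748
3. 73.18368, -92.19292
4. 32.85022, 153.54013
5. -4.20500, -72.53083

Point 1:
  Lat: 81 + 58.09/60 = 81.968167
  hemisphere S, so the sign is −
  λ: 51.814′ = 0.863567°; total 105.863567
  W ⇒ negate
Point 2:
  Latitude: 26 + 34.151/60 = 26.569183
  hemisphere S, so the sign is −
  Longitude: 34 + 49.049/60 = 34.817483
  W ⇒ negate
Point 3:
  φ: 73 + 11.021/60 = 73.183683
  N → positive
  λ: 92 + 11.575/60 = 92.192917
  W → negative
Point 4:
  φ: 51.013′ = 0.850217°; total 32.850217
  N → positive
  Lon: 153 + 32.4076/60 = 153.540127
  E → positive
Point 5:
  Latitude: 4 + 12.3/60 = 4.205000
  S → negative
  λ: 31.85′ = 0.530833°; total 72.530833
  W ⇒ negate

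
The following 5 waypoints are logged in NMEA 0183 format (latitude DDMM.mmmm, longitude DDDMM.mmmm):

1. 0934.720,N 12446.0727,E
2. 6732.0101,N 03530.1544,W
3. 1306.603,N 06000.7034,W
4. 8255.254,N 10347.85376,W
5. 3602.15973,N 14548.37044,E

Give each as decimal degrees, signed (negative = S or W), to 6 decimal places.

1. 9.578667, 124.767878
2. 67.533502, -35.502573
3. 13.110050, -60.011723
4. 82.920900, -103.797563
5. 36.035996, 145.806174

Point 1:
  Lat: degrees = first 2 digits = 9, minutes = 34.72; 9 + 34.72/60 = 9.5786667
  N ⇒ keep positive
  λ: degrees = first 3 digits = 124, minutes = 46.0727; 124 + 46.0727/60 = 124.7678783
  E ⇒ keep positive
Point 2:
  Latitude: degrees = first 2 digits = 67, minutes = 32.0101; 67 + 32.0101/60 = 67.5335017
  N ⇒ keep positive
  Lon: split at 3 digits → 035° and 30.1544′; 35 + 30.1544/60 = 35.5025733
  W ⇒ negate
Point 3:
  Latitude: degrees = first 2 digits = 13, minutes = 6.603; 13 + 6.603/60 = 13.1100500
  N → positive
  Longitude: split at 3 digits → 060° and 0.7034′; 60 + 0.7034/60 = 60.0117233
  W ⇒ negate
Point 4:
  Lat: split at 2 digits → 82° and 55.254′; 82 + 55.254/60 = 82.9209000
  N → positive
  Lon: split at 3 digits → 103° and 47.85376′; 103 + 47.85376/60 = 103.7975627
  hemisphere W, so the sign is −
Point 5:
  φ: degrees = first 2 digits = 36, minutes = 2.15973; 36 + 2.15973/60 = 36.0359955
  N → positive
  Lon: degrees = first 3 digits = 145, minutes = 48.37044; 145 + 48.37044/60 = 145.8061740
  E ⇒ keep positive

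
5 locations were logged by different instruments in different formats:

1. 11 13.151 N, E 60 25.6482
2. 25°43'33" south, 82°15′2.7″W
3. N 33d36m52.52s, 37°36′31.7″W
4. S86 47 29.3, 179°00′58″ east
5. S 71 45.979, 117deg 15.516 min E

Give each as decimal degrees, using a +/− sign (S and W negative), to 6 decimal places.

Point 1:
  Latitude: 11 + 13.151/60 = 11.2191833
  N ⇒ keep positive
  Lon: 60 + 25.6482/60 = 60.4274700
  E → positive
Point 2:
  Lat: 25° + 43/60 + 33/3600 = 25 + 0.716667 + 0.009167 = 25.7258333
  S → negative
  Lon: 82 + 15/60 + 2.7/3600 = 82.2507500
  W → negative
Point 3:
  Lat: 36′ + 52.52″ = 36.87533′; 33 + 36.87533/60 = 33.6145889
  N ⇒ keep positive
  λ: 37 + 36/60 + 31.7/3600 = 37.6088056
  hemisphere W, so the sign is −
Point 4:
  Lat: 47′ + 29.3″ = 47.48833′; 86 + 47.48833/60 = 86.7914722
  hemisphere S, so the sign is −
  Lon: 179 + 0/60 + 58/3600 = 179.0161111
  E ⇒ keep positive
Point 5:
  Lat: 45.979′ = 0.766317°; total 71.7663167
  S → negative
  Longitude: 15.516′ = 0.258600°; total 117.2586000
  E ⇒ keep positive

1. 11.219183, 60.427470
2. -25.725833, -82.250750
3. 33.614589, -37.608806
4. -86.791472, 179.016111
5. -71.766317, 117.258600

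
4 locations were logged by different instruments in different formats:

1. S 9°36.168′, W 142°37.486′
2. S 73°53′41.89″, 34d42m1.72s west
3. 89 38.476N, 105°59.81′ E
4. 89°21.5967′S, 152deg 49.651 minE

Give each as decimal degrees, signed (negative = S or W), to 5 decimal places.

Point 1:
  Latitude: 36.168′ = 0.602800°; total 9.602800
  S → negative
  λ: 37.486′ = 0.624767°; total 142.624767
  hemisphere W, so the sign is −
Point 2:
  φ: 53′ + 41.89″ = 53.69817′; 73 + 53.69817/60 = 73.894969
  hemisphere S, so the sign is −
  Longitude: 42′ + 1.72″ = 42.02867′; 34 + 42.02867/60 = 34.700478
  W ⇒ negate
Point 3:
  φ: 38.476′ = 0.641267°; total 89.641267
  N → positive
  Lon: 105 + 59.81/60 = 105.996833
  E → positive
Point 4:
  Lat: 21.5967′ = 0.359945°; total 89.359945
  hemisphere S, so the sign is −
  Lon: 49.651′ = 0.827517°; total 152.827517
  E ⇒ keep positive

1. -9.60280, -142.62477
2. -73.89497, -34.70048
3. 89.64127, 105.99683
4. -89.35995, 152.82752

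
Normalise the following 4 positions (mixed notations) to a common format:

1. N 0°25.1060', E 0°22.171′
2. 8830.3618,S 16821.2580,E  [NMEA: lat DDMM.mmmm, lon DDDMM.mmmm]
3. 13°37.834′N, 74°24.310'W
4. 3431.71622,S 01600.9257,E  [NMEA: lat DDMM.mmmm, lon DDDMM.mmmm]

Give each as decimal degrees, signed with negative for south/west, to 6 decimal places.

1. 0.418433, 0.369517
2. -88.506030, 168.354300
3. 13.630567, -74.405167
4. -34.528604, 16.015428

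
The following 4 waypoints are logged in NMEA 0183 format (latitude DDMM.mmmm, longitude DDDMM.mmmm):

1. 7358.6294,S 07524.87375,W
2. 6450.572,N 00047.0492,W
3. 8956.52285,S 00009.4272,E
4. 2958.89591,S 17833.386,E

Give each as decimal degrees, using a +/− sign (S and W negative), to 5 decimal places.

Point 1:
  Latitude: split at 2 digits → 73° and 58.6294′; 73 + 58.6294/60 = 73.977157
  S → negative
  Longitude: split at 3 digits → 075° and 24.87375′; 75 + 24.87375/60 = 75.414563
  W → negative
Point 2:
  φ: degrees = first 2 digits = 64, minutes = 50.572; 64 + 50.572/60 = 64.842867
  N ⇒ keep positive
  Lon: degrees = first 3 digits = 0, minutes = 47.0492; 0 + 47.0492/60 = 0.784153
  W ⇒ negate
Point 3:
  φ: split at 2 digits → 89° and 56.52285′; 89 + 56.52285/60 = 89.942048
  hemisphere S, so the sign is −
  λ: degrees = first 3 digits = 0, minutes = 9.4272; 0 + 9.4272/60 = 0.157120
  E → positive
Point 4:
  Latitude: degrees = first 2 digits = 29, minutes = 58.89591; 29 + 58.89591/60 = 29.981599
  hemisphere S, so the sign is −
  Lon: degrees = first 3 digits = 178, minutes = 33.386; 178 + 33.386/60 = 178.556433
  E → positive

1. -73.97716, -75.41456
2. 64.84287, -0.78415
3. -89.94205, 0.15712
4. -29.98160, 178.55643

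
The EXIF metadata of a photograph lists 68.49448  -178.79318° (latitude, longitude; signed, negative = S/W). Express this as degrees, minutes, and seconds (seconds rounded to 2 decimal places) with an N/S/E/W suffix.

φ: 0.494480° → 29.66880′; 0.66880 × 60 = 40.1280″
Longitude is negative → W; |value| = 178.793180
λ: whole degrees 178; 47.59080′ → 47′ and 35.4480″

68°29′40.13″ N, 178°47′35.45″ W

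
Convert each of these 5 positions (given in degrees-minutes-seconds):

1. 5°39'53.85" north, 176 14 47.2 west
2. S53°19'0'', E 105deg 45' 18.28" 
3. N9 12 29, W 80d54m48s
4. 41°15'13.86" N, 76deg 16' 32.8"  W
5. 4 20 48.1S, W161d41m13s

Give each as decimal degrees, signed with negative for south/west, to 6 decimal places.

Point 1:
  Lat: 5 + 39/60 + 53.85/3600 = 5.6649583
  N ⇒ keep positive
  Longitude: 176° + 14/60 + 47.2/3600 = 176 + 0.233333 + 0.013111 = 176.2464444
  hemisphere W, so the sign is −
Point 2:
  Latitude: 53° + 19/60 + 0/3600 = 53 + 0.316667 + 0.000000 = 53.3166667
  S ⇒ negate
  Longitude: 105° + 45/60 + 18.28/3600 = 105 + 0.750000 + 0.005078 = 105.7550778
  E → positive
Point 3:
  φ: 12′ + 29″ = 12.48333′; 9 + 12.48333/60 = 9.2080556
  N → positive
  Lon: 80 + 54/60 + 48/3600 = 80.9133333
  hemisphere W, so the sign is −
Point 4:
  Lat: 41° + 15/60 + 13.86/3600 = 41 + 0.250000 + 0.003850 = 41.2538500
  N ⇒ keep positive
  λ: 76 + 16/60 + 32.8/3600 = 76.2757778
  W ⇒ negate
Point 5:
  Latitude: 4 + 20/60 + 48.1/3600 = 4.3466944
  hemisphere S, so the sign is −
  Longitude: 41′ + 13″ = 41.21667′; 161 + 41.21667/60 = 161.6869444
  W → negative

1. 5.664958, -176.246444
2. -53.316667, 105.755078
3. 9.208056, -80.913333
4. 41.253850, -76.275778
5. -4.346694, -161.686944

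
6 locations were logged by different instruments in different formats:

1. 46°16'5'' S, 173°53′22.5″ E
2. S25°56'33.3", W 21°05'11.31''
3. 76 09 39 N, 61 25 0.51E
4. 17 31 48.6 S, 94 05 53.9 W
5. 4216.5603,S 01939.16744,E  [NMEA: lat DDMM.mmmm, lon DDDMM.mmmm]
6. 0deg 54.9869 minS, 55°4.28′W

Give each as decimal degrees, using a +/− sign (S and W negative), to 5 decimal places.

1. -46.26806, 173.88958
2. -25.94258, -21.08648
3. 76.16083, 61.41681
4. -17.53017, -94.09831
5. -42.27601, 19.65279
6. -0.91645, -55.07133

Point 1:
  Lat: 46° + 16/60 + 5/3600 = 46 + 0.266667 + 0.001389 = 46.268056
  hemisphere S, so the sign is −
  Longitude: 173° + 53/60 + 22.5/3600 = 173 + 0.883333 + 0.006250 = 173.889583
  E ⇒ keep positive
Point 2:
  φ: 25 + 56/60 + 33.3/3600 = 25.942583
  hemisphere S, so the sign is −
  Longitude: 5′ + 11.31″ = 5.18850′; 21 + 5.18850/60 = 21.086475
  W → negative
Point 3:
  φ: 76 + 9/60 + 39/3600 = 76.160833
  N → positive
  λ: 61° + 25/60 + 0.51/3600 = 61 + 0.416667 + 0.000142 = 61.416808
  E → positive
Point 4:
  Latitude: 31′ + 48.6″ = 31.81000′; 17 + 31.81000/60 = 17.530167
  S ⇒ negate
  Longitude: 5′ + 53.9″ = 5.89833′; 94 + 5.89833/60 = 94.098306
  hemisphere W, so the sign is −
Point 5:
  φ: degrees = first 2 digits = 42, minutes = 16.5603; 42 + 16.5603/60 = 42.276005
  S → negative
  Longitude: degrees = first 3 digits = 19, minutes = 39.16744; 19 + 39.16744/60 = 19.652791
  E ⇒ keep positive
Point 6:
  φ: 54.9869′ = 0.916448°; total 0.916448
  S → negative
  Lon: 55 + 4.28/60 = 55.071333
  W ⇒ negate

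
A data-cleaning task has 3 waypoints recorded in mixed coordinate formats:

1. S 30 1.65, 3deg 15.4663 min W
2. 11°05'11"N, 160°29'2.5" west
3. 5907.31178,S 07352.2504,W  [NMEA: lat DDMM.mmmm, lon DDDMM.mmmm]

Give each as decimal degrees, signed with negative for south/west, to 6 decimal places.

Point 1:
  Latitude: 30 + 1.65/60 = 30.0275000
  S → negative
  λ: 3 + 15.4663/60 = 3.2577717
  hemisphere W, so the sign is −
Point 2:
  φ: 5′ + 11″ = 5.18333′; 11 + 5.18333/60 = 11.0863889
  N → positive
  λ: 29′ + 2.5″ = 29.04167′; 160 + 29.04167/60 = 160.4840278
  W → negative
Point 3:
  Lat: degrees = first 2 digits = 59, minutes = 7.31178; 59 + 7.31178/60 = 59.1218630
  hemisphere S, so the sign is −
  λ: split at 3 digits → 073° and 52.2504′; 73 + 52.2504/60 = 73.8708400
  W ⇒ negate

1. -30.027500, -3.257772
2. 11.086389, -160.484028
3. -59.121863, -73.870840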